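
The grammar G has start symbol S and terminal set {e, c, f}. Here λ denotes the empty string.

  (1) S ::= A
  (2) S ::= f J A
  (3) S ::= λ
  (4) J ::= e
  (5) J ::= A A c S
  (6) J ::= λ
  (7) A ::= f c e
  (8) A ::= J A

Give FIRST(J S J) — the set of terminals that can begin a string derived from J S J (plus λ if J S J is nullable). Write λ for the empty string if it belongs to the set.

FIRST(S) = {λ, e, f}  (via A)
FIRST(J) = {λ, e, f}  (via A A c S)
FIRST(A) = {e, f}  (via J A)
FIRST(J S J): take FIRST of each symbol in turn, carrying on past any symbol whose FIRST contains λ; result {λ, e, f}.

{λ, e, f}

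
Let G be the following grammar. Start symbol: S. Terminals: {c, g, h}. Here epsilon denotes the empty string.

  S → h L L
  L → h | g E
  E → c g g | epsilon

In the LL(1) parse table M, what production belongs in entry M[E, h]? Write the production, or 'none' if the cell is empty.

E → epsilon

FIRST(S): from S→h L L we get {h}. So FIRST(S) = {h}.
FIRST(L): from L→h we get {h}; from L→g E we get {g}. So FIRST(L) = {g, h}.
FIRST(E): from E→c g g we get {c}; from E→epsilon we get {epsilon}. So FIRST(E) = {epsilon, c}.
FOLLOW(S) includes $ since S is the start symbol.
FOLLOW(L): in S→h L L (occurrence 1), L is followed by L with FIRST {g, h}; in S→h L L (occurrence 2), the suffix after L is empty, so FOLLOW(L) ⊇ FOLLOW(S) = {$}. Thus FOLLOW(L) = {$, g, h}.
FOLLOW(E): in L→g E, the suffix after E is empty, so FOLLOW(E) ⊇ FOLLOW(L) = {$, g, h}. Thus FOLLOW(E) = {$, g, h}.
For E → c g g: FIRST(c g g) = {c}, so it goes in M[E, t] for t ∈ {c}.
For E → epsilon: FIRST(epsilon) = {epsilon}, so it goes in M[E, t] for t ∈ {}; since epsilon ∈ FIRST, also for every t ∈ FOLLOW(E) = {$, g, h}.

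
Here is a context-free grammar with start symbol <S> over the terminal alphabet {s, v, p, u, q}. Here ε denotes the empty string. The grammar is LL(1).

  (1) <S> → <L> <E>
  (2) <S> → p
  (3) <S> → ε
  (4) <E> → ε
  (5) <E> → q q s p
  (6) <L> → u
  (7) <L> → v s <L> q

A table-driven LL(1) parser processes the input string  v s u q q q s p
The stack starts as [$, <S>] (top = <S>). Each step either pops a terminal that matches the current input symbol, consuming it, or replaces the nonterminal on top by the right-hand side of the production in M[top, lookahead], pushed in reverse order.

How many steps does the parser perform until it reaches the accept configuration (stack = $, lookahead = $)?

12

step 1: stack=$ <S>  input=v s u q q q s p $  — expand <S> → <L> <E>
step 2: stack=$ <E> <L>  input=v s u q q q s p $  — expand <L> → v s <L> q
step 3: stack=$ <E> q <L> s v  input=v s u q q q s p $  — match v
step 4: stack=$ <E> q <L> s  input=s u q q q s p $  — match s
step 5: stack=$ <E> q <L>  input=u q q q s p $  — expand <L> → u
step 6: stack=$ <E> q u  input=u q q q s p $  — match u
step 7: stack=$ <E> q  input=q q q s p $  — match q
step 8: stack=$ <E>  input=q q s p $  — expand <E> → q q s p
step 9: stack=$ p s q q  input=q q s p $  — match q
step 10: stack=$ p s q  input=q s p $  — match q
step 11: stack=$ p s  input=s p $  — match s
step 12: stack=$ p  input=p $  — match p
Accept reached after 12 steps.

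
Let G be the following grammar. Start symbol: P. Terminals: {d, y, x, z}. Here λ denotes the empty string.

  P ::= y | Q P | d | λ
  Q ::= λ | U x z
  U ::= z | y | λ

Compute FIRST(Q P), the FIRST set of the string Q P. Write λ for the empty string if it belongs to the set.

FIRST(U): from U::=z we get {z}; from U::=y we get {y}; from U::=λ we get {λ}. So FIRST(U) = {λ, y, z}.
FIRST(Q): from Q::=λ we get {λ}; from Q::=U x z we get {x, y, z}. So FIRST(Q) = {λ, x, y, z}.
FIRST(P): from P::=y we get {y}; from P::=Q P we get {λ, d, x, y, z}; from P::=d we get {d}; from P::=λ we get {λ}. So FIRST(P) = {λ, d, x, y, z}.
FIRST(Q P): take FIRST of each symbol in turn, carrying on past any symbol whose FIRST contains λ; result {λ, d, x, y, z}.

{λ, d, x, y, z}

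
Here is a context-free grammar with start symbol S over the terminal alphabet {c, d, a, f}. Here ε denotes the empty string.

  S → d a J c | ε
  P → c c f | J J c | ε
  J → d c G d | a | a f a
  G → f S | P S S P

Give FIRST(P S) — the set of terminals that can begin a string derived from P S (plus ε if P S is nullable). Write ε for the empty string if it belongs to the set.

FIRST(S) = {ε, d}
FIRST(J) = {a, d}
FIRST(P) = {ε, a, c, d}  (via J J c)
FIRST(G) = {ε, a, c, d, f}  (via P S S P)
FIRST(P S): take FIRST of each symbol in turn, carrying on past any symbol whose FIRST contains ε; result {ε, a, c, d}.

{ε, a, c, d}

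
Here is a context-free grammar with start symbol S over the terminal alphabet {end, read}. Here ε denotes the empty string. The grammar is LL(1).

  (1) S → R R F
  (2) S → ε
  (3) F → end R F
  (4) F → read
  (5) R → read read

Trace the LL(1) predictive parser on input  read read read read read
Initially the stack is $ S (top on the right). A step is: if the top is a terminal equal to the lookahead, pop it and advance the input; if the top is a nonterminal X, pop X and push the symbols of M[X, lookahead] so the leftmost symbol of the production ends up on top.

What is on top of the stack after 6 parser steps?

read

step 1: stack=$ S  input=read read read read read $  — expand S → R R F
step 2: stack=$ F R R  input=read read read read read $  — expand R → read read
step 3: stack=$ F R read read  input=read read read read read $  — match read
step 4: stack=$ F R read  input=read read read read $  — match read
step 5: stack=$ F R  input=read read read $  — expand R → read read
step 6: stack=$ F read read  input=read read read $  — match read
Stack after step 6: $ F read (top = read).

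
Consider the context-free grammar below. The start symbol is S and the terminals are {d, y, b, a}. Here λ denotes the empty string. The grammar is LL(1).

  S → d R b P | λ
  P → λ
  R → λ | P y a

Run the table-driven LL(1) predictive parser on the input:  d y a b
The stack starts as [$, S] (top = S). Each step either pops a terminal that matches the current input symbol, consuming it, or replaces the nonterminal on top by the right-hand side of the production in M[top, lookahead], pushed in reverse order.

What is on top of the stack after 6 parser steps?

b

step 1: stack=$ S  input=d y a b $  — expand S → d R b P
step 2: stack=$ P b R d  input=d y a b $  — match d
step 3: stack=$ P b R  input=y a b $  — expand R → P y a
step 4: stack=$ P b a y P  input=y a b $  — expand P → λ
step 5: stack=$ P b a y  input=y a b $  — match y
step 6: stack=$ P b a  input=a b $  — match a
Stack after step 6: $ P b (top = b).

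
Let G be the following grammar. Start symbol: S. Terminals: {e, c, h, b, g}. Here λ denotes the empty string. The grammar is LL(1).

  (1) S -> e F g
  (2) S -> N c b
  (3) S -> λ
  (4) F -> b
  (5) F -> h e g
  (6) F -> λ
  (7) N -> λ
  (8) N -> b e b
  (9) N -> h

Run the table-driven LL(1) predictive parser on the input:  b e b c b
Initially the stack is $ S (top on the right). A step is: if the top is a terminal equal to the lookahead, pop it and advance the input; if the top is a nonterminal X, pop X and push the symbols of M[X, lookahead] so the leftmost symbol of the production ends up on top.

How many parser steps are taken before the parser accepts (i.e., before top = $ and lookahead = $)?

7

     Stack        Input        Action
  1  $ S          b e b c b $  expand S -> N c b
  2  $ b c N      b e b c b $  expand N -> b e b
  3  $ b c b e b  b e b c b $  match b
  4  $ b c b e    e b c b $    match e
  5  $ b c b      b c b $      match b
  6  $ b c        c b $        match c
  7  $ b          b $          match b
Accept reached after 7 steps.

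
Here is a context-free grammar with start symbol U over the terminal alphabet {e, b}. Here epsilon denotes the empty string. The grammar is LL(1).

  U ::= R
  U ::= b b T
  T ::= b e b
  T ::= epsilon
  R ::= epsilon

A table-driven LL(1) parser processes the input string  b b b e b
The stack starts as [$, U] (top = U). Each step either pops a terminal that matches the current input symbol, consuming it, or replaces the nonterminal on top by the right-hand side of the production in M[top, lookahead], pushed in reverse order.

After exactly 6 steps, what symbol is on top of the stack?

     Stack    Input        Action
  1  $ U      b b b e b $  expand U ::= b b T
  2  $ T b b  b b b e b $  match b
  3  $ T b    b b e b $    match b
  4  $ T      b e b $      expand T ::= b e b
  5  $ b e b  b e b $      match b
  6  $ b e    e b $        match e
Stack after step 6: $ b (top = b).

b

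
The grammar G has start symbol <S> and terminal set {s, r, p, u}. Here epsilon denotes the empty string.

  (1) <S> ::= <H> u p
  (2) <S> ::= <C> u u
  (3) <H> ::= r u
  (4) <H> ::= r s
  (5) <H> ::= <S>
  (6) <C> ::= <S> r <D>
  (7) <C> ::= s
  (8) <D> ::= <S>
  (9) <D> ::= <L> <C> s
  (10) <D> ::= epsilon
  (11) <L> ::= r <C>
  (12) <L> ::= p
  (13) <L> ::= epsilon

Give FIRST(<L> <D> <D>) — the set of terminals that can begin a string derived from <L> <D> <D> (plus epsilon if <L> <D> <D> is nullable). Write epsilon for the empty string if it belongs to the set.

FIRST(<L>): from <L>::=r <C> we get {r}; from <L>::=p we get {p}; from <L>::=epsilon we get {epsilon}. So FIRST(<L>) = {epsilon, p, r}.
FIRST(<S>): from <S>::=<H> u p we get {r, s}; from <S>::=<C> u u we get {r, s}. So FIRST(<S>) = {r, s}.
FIRST(<H>): from <H>::=r u we get {r}; from <H>::=r s we get {r}; from <H>::=<S> we get {r, s}. So FIRST(<H>) = {r, s}.
FIRST(<C>): from <C>::=<S> r <D> we get {r, s}; from <C>::=s we get {s}. So FIRST(<C>) = {r, s}.
FIRST(<D>): from <D>::=<S> we get {r, s}; from <D>::=<L> <C> s we get {p, r, s}; from <D>::=epsilon we get {epsilon}. So FIRST(<D>) = {epsilon, p, r, s}.
FIRST(<L> <D> <D>): take FIRST of each symbol in turn, carrying on past any symbol whose FIRST contains epsilon; result {epsilon, p, r, s}.

{epsilon, p, r, s}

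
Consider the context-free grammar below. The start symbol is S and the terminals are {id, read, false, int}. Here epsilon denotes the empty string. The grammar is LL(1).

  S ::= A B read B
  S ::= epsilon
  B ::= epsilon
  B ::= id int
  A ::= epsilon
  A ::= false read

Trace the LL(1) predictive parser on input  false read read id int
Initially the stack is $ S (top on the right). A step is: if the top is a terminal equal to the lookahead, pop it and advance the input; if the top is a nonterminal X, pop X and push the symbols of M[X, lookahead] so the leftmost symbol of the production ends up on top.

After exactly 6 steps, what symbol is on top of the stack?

     Stack                  Input                     Action
  1  $ S                    false read read id int $  expand S ::= A B read B
  2  $ B read B A           false read read id int $  expand A ::= false read
  3  $ B read B read false  false read read id int $  match false
  4  $ B read B read        read read id int $        match read
  5  $ B read B             read id int $             expand B ::= epsilon
  6  $ B read               read id int $             match read
Stack after step 6: $ B (top = B).

B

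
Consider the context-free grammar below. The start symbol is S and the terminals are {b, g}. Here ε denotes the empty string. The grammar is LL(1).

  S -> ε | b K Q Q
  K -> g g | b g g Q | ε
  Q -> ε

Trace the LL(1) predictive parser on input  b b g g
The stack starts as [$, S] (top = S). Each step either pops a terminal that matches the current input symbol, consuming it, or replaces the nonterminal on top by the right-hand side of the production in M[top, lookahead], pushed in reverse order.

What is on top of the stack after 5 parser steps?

step 1: stack=$ S  input=b b g g $  — expand S -> b K Q Q
step 2: stack=$ Q Q K b  input=b b g g $  — match b
step 3: stack=$ Q Q K  input=b g g $  — expand K -> b g g Q
step 4: stack=$ Q Q Q g g b  input=b g g $  — match b
step 5: stack=$ Q Q Q g g  input=g g $  — match g
Stack after step 5: $ Q Q Q g (top = g).

g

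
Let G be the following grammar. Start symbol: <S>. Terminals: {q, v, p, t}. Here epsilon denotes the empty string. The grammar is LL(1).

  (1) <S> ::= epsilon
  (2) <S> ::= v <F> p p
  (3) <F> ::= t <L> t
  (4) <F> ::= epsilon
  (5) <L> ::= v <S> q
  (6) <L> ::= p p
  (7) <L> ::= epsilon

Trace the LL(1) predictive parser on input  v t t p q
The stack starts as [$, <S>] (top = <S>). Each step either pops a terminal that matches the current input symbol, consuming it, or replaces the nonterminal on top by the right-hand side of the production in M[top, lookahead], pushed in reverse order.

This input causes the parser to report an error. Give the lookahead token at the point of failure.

step 1: stack=$ <S>  input=v t t p q $  — expand <S> ::= v <F> p p
step 2: stack=$ p p <F> v  input=v t t p q $  — match v
step 3: stack=$ p p <F>  input=t t p q $  — expand <F> ::= t <L> t
step 4: stack=$ p p t <L> t  input=t t p q $  — match t
step 5: stack=$ p p t <L>  input=t p q $  — expand <L> ::= epsilon
step 6: stack=$ p p t  input=t p q $  — match t
step 7: stack=$ p p  input=p q $  — match p
step 8: stack=$ p  input=q $  — error: top is terminal p but lookahead is q

q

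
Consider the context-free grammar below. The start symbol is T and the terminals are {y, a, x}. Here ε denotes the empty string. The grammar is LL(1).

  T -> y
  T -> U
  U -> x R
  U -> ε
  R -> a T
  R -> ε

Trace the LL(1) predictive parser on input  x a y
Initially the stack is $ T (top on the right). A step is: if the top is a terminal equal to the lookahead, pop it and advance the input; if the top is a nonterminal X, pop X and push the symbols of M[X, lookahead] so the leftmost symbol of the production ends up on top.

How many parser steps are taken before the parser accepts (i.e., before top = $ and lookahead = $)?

7

     Stack  Input    Action
  1  $ T    x a y $  expand T -> U
  2  $ U    x a y $  expand U -> x R
  3  $ R x  x a y $  match x
  4  $ R    a y $    expand R -> a T
  5  $ T a  a y $    match a
  6  $ T    y $      expand T -> y
  7  $ y    y $      match y
Accept reached after 7 steps.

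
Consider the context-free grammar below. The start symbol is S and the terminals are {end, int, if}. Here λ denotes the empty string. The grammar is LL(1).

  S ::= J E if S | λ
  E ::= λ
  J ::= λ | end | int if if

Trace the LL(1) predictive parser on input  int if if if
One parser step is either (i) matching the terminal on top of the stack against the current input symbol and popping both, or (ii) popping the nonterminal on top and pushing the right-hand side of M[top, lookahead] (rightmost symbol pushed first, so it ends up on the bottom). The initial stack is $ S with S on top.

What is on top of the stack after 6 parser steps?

step 1: stack=$ S  input=int if if if $  — expand S ::= J E if S
step 2: stack=$ S if E J  input=int if if if $  — expand J ::= int if if
step 3: stack=$ S if E if if int  input=int if if if $  — match int
step 4: stack=$ S if E if if  input=if if if $  — match if
step 5: stack=$ S if E if  input=if if $  — match if
step 6: stack=$ S if E  input=if $  — expand E ::= λ
Stack after step 6: $ S if (top = if).

if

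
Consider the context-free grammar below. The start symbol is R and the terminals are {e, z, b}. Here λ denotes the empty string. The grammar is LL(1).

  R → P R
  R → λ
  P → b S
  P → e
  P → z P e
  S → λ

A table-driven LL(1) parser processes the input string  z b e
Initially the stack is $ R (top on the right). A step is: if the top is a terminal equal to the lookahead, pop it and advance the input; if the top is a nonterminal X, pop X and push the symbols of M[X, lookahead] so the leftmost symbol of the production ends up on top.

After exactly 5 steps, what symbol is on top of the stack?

step 1: stack=$ R  input=z b e $  — expand R → P R
step 2: stack=$ R P  input=z b e $  — expand P → z P e
step 3: stack=$ R e P z  input=z b e $  — match z
step 4: stack=$ R e P  input=b e $  — expand P → b S
step 5: stack=$ R e S b  input=b e $  — match b
Stack after step 5: $ R e S (top = S).

S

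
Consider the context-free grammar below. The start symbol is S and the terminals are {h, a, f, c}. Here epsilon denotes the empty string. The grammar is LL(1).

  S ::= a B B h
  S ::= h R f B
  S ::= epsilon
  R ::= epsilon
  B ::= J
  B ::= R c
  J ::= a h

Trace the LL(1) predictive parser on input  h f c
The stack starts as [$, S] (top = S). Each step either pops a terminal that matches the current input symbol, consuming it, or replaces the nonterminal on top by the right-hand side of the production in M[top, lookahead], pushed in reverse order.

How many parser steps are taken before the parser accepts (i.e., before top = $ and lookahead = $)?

     Stack      Input    Action
  1  $ S        h f c $  expand S ::= h R f B
  2  $ B f R h  h f c $  match h
  3  $ B f R    f c $    expand R ::= epsilon
  4  $ B f      f c $    match f
  5  $ B        c $      expand B ::= R c
  6  $ c R      c $      expand R ::= epsilon
  7  $ c        c $      match c
Accept reached after 7 steps.

7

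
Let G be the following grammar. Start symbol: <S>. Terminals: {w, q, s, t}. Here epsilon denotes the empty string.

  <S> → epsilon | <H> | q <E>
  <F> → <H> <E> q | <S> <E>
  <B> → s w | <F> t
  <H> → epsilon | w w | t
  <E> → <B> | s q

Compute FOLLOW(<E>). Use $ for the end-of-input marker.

FIRST(<H>): from <H>→epsilon we get {epsilon}; from <H>→w w we get {w}; from <H>→t we get {t}. So FIRST(<H>) = {epsilon, t, w}.
FIRST(<S>): from <S>→epsilon we get {epsilon}; from <S>→<H> we get {epsilon, t, w}; from <S>→q <E> we get {q}. So FIRST(<S>) = {epsilon, q, t, w}.
FIRST(<F>): from <F>→<H> <E> q we get {q, s, t, w}; from <F>→<S> <E> we get {q, s, t, w}. So FIRST(<F>) = {q, s, t, w}.
FIRST(<B>): from <B>→s w we get {s}; from <B>→<F> t we get {q, s, t, w}. So FIRST(<B>) = {q, s, t, w}.
FIRST(<E>): from <E>→<B> we get {q, s, t, w}; from <E>→s q we get {s}. So FIRST(<E>) = {q, s, t, w}.
FOLLOW(<S>) includes $ since <S> is the start symbol.
FOLLOW(<S>): in <F>→<S> <E>, <S> is followed by <E> with FIRST {q, s, t, w}. Thus FOLLOW(<S>) = {$, q, s, t, w}.
FOLLOW(<F>): in <B>→<F> t, <F> is followed by t with FIRST {t}. Thus FOLLOW(<F>) = {t}.
FOLLOW(<H>): in <S>→<H>, the suffix after <H> is empty, so FOLLOW(<H>) ⊇ FOLLOW(<S>) = {$, q, s, t, w}; in <F>→<H> <E> q, <H> is followed by <E> q with FIRST {q, s, t, w}. Thus FOLLOW(<H>) = {$, q, s, t, w}.
FOLLOW(<E>): in <S>→q <E>, the suffix after <E> is empty, so FOLLOW(<E>) ⊇ FOLLOW(<S>) = {$, q, s, t, w}; in <F>→<H> <E> q, <E> is followed by q with FIRST {q}; in <F>→<S> <E>, the suffix after <E> is empty, so FOLLOW(<E>) ⊇ FOLLOW(<F>) = {t}. Thus FOLLOW(<E>) = {$, q, s, t, w}.
FOLLOW(<B>): in <E>→<B>, the suffix after <B> is empty, so FOLLOW(<B>) ⊇ FOLLOW(<E>) = {$, q, s, t, w}. Thus FOLLOW(<B>) = {$, q, s, t, w}.

{$, q, s, t, w}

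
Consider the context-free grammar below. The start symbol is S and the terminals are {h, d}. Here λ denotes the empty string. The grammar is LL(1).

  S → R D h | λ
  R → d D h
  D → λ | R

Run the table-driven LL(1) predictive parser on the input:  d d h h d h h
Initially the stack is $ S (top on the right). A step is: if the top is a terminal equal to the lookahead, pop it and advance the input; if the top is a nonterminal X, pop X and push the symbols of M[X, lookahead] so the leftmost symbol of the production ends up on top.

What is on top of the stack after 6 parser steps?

D

step 1: stack=$ S  input=d d h h d h h $  — expand S → R D h
step 2: stack=$ h D R  input=d d h h d h h $  — expand R → d D h
step 3: stack=$ h D h D d  input=d d h h d h h $  — match d
step 4: stack=$ h D h D  input=d h h d h h $  — expand D → R
step 5: stack=$ h D h R  input=d h h d h h $  — expand R → d D h
step 6: stack=$ h D h h D d  input=d h h d h h $  — match d
Stack after step 6: $ h D h h D (top = D).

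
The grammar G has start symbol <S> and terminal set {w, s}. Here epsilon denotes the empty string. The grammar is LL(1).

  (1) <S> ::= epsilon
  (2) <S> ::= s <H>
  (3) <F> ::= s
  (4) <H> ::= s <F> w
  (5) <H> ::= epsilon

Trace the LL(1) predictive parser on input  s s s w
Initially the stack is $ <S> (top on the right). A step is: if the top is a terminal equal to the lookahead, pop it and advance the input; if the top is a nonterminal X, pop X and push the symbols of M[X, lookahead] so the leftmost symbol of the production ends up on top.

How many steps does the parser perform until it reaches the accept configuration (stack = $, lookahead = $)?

     Stack      Input      Action
  1  $ <S>      s s s w $  expand <S> ::= s <H>
  2  $ <H> s    s s s w $  match s
  3  $ <H>      s s w $    expand <H> ::= s <F> w
  4  $ w <F> s  s s w $    match s
  5  $ w <F>    s w $      expand <F> ::= s
  6  $ w s      s w $      match s
  7  $ w        w $        match w
Accept reached after 7 steps.

7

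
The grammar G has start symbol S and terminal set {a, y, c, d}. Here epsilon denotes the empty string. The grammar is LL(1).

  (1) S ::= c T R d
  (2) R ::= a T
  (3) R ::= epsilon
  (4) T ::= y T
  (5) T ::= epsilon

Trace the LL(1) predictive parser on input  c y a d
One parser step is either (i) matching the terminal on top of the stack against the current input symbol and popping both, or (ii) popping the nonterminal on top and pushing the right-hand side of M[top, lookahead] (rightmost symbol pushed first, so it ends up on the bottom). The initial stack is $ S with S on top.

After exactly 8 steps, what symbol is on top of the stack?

d

step 1: stack=$ S  input=c y a d $  — expand S ::= c T R d
step 2: stack=$ d R T c  input=c y a d $  — match c
step 3: stack=$ d R T  input=y a d $  — expand T ::= y T
step 4: stack=$ d R T y  input=y a d $  — match y
step 5: stack=$ d R T  input=a d $  — expand T ::= epsilon
step 6: stack=$ d R  input=a d $  — expand R ::= a T
step 7: stack=$ d T a  input=a d $  — match a
step 8: stack=$ d T  input=d $  — expand T ::= epsilon
Stack after step 8: $ d (top = d).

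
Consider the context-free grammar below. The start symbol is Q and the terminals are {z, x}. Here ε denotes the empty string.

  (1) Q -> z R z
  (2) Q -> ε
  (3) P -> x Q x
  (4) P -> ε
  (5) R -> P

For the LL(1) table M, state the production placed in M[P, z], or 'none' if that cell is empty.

FIRST(Q) = {ε, z}
FIRST(P) = {ε, x}
FIRST(R) = {ε, x}  (via P)
FOLLOW(Q) includes $ since Q is the start symbol.
FOLLOW(R): in Q->z R z, R is followed by z with FIRST {z}. Thus FOLLOW(R) = {z}.
FOLLOW(P): in R->P, the suffix after P is empty, so FOLLOW(P) ⊇ FOLLOW(R) = {z}. Thus FOLLOW(P) = {z}.
For P -> x Q x: FIRST(x Q x) = {x}, so it goes in M[P, t] for t ∈ {x}.
For P -> ε: FIRST(ε) = {ε}, so it goes in M[P, t] for t ∈ {}; since ε ∈ FIRST, also for every t ∈ FOLLOW(P) = {z}.

P -> ε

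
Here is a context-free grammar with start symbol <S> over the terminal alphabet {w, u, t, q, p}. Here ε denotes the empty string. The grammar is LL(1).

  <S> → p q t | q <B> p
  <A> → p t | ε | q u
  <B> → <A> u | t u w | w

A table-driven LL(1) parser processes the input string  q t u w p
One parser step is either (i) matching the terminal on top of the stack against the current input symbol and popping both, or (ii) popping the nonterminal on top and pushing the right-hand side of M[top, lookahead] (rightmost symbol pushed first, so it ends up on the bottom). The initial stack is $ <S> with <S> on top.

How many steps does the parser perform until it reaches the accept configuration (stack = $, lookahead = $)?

7

step 1: stack=$ <S>  input=q t u w p $  — expand <S> → q <B> p
step 2: stack=$ p <B> q  input=q t u w p $  — match q
step 3: stack=$ p <B>  input=t u w p $  — expand <B> → t u w
step 4: stack=$ p w u t  input=t u w p $  — match t
step 5: stack=$ p w u  input=u w p $  — match u
step 6: stack=$ p w  input=w p $  — match w
step 7: stack=$ p  input=p $  — match p
Accept reached after 7 steps.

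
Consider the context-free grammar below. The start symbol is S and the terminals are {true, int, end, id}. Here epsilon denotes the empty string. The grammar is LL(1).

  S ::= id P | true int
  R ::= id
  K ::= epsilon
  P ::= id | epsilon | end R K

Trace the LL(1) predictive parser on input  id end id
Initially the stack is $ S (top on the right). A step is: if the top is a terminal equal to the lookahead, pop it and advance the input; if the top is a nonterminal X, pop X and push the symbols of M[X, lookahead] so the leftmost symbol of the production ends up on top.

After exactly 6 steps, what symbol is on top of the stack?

K

     Stack      Input        Action
  1  $ S        id end id $  expand S ::= id P
  2  $ P id     id end id $  match id
  3  $ P        end id $     expand P ::= end R K
  4  $ K R end  end id $     match end
  5  $ K R      id $         expand R ::= id
  6  $ K id     id $         match id
Stack after step 6: $ K (top = K).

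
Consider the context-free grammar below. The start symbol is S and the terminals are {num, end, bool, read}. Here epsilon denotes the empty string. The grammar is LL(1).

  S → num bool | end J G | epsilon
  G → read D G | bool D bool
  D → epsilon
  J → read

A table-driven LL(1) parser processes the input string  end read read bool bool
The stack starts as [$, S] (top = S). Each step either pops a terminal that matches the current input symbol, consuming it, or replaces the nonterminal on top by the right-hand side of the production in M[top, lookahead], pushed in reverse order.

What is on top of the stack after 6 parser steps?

step 1: stack=$ S  input=end read read bool bool $  — expand S → end J G
step 2: stack=$ G J end  input=end read read bool bool $  — match end
step 3: stack=$ G J  input=read read bool bool $  — expand J → read
step 4: stack=$ G read  input=read read bool bool $  — match read
step 5: stack=$ G  input=read bool bool $  — expand G → read D G
step 6: stack=$ G D read  input=read bool bool $  — match read
Stack after step 6: $ G D (top = D).

D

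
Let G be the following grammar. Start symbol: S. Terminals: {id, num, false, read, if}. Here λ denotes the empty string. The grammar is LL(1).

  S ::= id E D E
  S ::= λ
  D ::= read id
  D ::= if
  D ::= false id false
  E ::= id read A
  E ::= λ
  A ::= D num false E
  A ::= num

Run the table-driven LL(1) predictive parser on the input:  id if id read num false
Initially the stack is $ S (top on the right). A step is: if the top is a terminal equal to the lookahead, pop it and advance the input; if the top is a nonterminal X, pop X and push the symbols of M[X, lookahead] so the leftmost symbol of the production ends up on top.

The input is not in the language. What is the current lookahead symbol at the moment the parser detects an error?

step 1: stack=$ S  input=id if id read num false $  — expand S ::= id E D E
step 2: stack=$ E D E id  input=id if id read num false $  — match id
step 3: stack=$ E D E  input=if id read num false $  — expand E ::= λ
step 4: stack=$ E D  input=if id read num false $  — expand D ::= if
step 5: stack=$ E if  input=if id read num false $  — match if
step 6: stack=$ E  input=id read num false $  — expand E ::= id read A
step 7: stack=$ A read id  input=id read num false $  — match id
step 8: stack=$ A read  input=read num false $  — match read
step 9: stack=$ A  input=num false $  — expand A ::= num
step 10: stack=$ num  input=num false $  — match num
step 11: stack=$  input=false $  — error: stack empty but input remains

false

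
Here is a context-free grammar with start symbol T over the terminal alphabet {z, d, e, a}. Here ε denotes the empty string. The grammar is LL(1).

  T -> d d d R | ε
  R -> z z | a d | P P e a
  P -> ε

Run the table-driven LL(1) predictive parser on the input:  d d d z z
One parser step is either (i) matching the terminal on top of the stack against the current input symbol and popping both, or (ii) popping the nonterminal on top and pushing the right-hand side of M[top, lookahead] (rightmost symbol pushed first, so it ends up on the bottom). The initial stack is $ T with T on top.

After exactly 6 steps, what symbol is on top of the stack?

z

step 1: stack=$ T  input=d d d z z $  — expand T -> d d d R
step 2: stack=$ R d d d  input=d d d z z $  — match d
step 3: stack=$ R d d  input=d d z z $  — match d
step 4: stack=$ R d  input=d z z $  — match d
step 5: stack=$ R  input=z z $  — expand R -> z z
step 6: stack=$ z z  input=z z $  — match z
Stack after step 6: $ z (top = z).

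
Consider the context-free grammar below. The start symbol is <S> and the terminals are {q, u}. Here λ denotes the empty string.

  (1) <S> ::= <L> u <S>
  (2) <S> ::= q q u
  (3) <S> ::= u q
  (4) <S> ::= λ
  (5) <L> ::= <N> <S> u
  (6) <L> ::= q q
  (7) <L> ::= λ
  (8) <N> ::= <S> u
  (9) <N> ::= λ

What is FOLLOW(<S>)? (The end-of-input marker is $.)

FIRST(<S>) = {λ, q, u}  (via <L> u <S>)
FIRST(<N>) = {λ, q, u}  (via <S> u)
FIRST(<L>) = {λ, q, u}  (via <N> <S> u)
FOLLOW(<S>) includes $ since <S> is the start symbol.
FOLLOW(<S>): in <S>::=<L> u <S>, the suffix after <S> is empty (adds nothing new); in <L>::=<N> <S> u, <S> is followed by u with FIRST {u}; in <N>::=<S> u, <S> is followed by u with FIRST {u}. Thus FOLLOW(<S>) = {$, u}.
FOLLOW(<L>): in <S>::=<L> u <S>, <L> is followed by u <S> with FIRST {u}. Thus FOLLOW(<L>) = {u}.
FOLLOW(<N>): in <L>::=<N> <S> u, <N> is followed by <S> u with FIRST {q, u}. Thus FOLLOW(<N>) = {q, u}.

{$, u}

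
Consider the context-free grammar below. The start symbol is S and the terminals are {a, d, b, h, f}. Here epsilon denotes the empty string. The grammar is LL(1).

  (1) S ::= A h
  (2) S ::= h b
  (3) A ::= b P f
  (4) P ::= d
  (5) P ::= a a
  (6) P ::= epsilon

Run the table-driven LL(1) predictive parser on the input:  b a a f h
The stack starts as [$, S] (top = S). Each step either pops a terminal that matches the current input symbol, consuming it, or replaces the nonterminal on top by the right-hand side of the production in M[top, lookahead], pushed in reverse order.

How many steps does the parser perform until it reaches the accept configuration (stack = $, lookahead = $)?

8

step 1: stack=$ S  input=b a a f h $  — expand S ::= A h
step 2: stack=$ h A  input=b a a f h $  — expand A ::= b P f
step 3: stack=$ h f P b  input=b a a f h $  — match b
step 4: stack=$ h f P  input=a a f h $  — expand P ::= a a
step 5: stack=$ h f a a  input=a a f h $  — match a
step 6: stack=$ h f a  input=a f h $  — match a
step 7: stack=$ h f  input=f h $  — match f
step 8: stack=$ h  input=h $  — match h
Accept reached after 8 steps.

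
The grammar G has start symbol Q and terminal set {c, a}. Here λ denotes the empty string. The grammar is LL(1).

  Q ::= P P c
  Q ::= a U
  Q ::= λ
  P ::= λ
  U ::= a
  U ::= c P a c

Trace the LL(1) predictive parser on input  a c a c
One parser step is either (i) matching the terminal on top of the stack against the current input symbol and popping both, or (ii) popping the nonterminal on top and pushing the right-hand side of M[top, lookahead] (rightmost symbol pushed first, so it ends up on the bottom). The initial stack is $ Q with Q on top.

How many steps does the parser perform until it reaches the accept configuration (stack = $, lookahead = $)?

7

     Stack      Input      Action
  1  $ Q        a c a c $  expand Q ::= a U
  2  $ U a      a c a c $  match a
  3  $ U        c a c $    expand U ::= c P a c
  4  $ c a P c  c a c $    match c
  5  $ c a P    a c $      expand P ::= λ
  6  $ c a      a c $      match a
  7  $ c        c $        match c
Accept reached after 7 steps.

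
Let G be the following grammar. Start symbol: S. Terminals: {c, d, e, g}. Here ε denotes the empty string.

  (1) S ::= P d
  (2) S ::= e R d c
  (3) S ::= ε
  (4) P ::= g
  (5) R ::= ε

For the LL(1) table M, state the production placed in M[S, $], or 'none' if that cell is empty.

FIRST(P): from P::=g we get {g}. So FIRST(P) = {g}.
FIRST(R): from R::=ε we get {ε}. So FIRST(R) = {ε}.
FIRST(S): from S::=P d we get {g}; from S::=e R d c we get {e}; from S::=ε we get {ε}. So FIRST(S) = {ε, e, g}.
FOLLOW(S) includes $ since S is the start symbol.
FOLLOW(S): S appears on no right-hand side. Thus FOLLOW(S) = {$}.
For S ::= P d: FIRST(P d) = {g}, so it goes in M[S, t] for t ∈ {g}.
For S ::= e R d c: FIRST(e R d c) = {e}, so it goes in M[S, t] for t ∈ {e}.
For S ::= ε: FIRST(ε) = {ε}, so it goes in M[S, t] for t ∈ {}; since ε ∈ FIRST, also for every t ∈ FOLLOW(S) = {$}.

S ::= ε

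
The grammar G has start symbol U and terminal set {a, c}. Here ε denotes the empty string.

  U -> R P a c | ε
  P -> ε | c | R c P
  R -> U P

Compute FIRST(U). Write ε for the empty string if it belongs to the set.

FIRST(U) = {ε, a, c}  (via R P a c)
FIRST(P) = {ε, a, c}  (via R c P)
FIRST(R) = {ε, a, c}  (via U P)

{ε, a, c}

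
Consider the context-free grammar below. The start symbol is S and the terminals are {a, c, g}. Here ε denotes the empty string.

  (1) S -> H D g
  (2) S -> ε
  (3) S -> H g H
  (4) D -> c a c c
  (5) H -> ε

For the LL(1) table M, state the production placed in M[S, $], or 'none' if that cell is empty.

FIRST(D) = {c}
FIRST(H) = {ε}
FIRST(S) = {ε, c, g}  (via H D g, H g H)
FOLLOW(S) includes $ since S is the start symbol.
FOLLOW(S): S appears on no right-hand side. Thus FOLLOW(S) = {$}.
For S -> H D g: FIRST(H D g) = {c}, so it goes in M[S, t] for t ∈ {c}.
For S -> ε: FIRST(ε) = {ε}, so it goes in M[S, t] for t ∈ {}; since ε ∈ FIRST, also for every t ∈ FOLLOW(S) = {$}.
For S -> H g H: FIRST(H g H) = {g}, so it goes in M[S, t] for t ∈ {g}.

S -> ε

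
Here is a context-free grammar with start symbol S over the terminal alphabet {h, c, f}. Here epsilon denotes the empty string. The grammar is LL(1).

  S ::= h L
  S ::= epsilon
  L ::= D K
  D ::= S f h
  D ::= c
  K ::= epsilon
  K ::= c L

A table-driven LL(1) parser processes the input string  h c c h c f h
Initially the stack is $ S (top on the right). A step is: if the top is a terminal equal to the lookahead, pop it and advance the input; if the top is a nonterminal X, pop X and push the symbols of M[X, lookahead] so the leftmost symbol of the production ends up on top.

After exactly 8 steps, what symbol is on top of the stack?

D

     Stack  Input            Action
  1  $ S    h c c h c f h $  expand S ::= h L
  2  $ L h  h c c h c f h $  match h
  3  $ L    c c h c f h $    expand L ::= D K
  4  $ K D  c c h c f h $    expand D ::= c
  5  $ K c  c c h c f h $    match c
  6  $ K    c h c f h $      expand K ::= c L
  7  $ L c  c h c f h $      match c
  8  $ L    h c f h $        expand L ::= D K
Stack after step 8: $ K D (top = D).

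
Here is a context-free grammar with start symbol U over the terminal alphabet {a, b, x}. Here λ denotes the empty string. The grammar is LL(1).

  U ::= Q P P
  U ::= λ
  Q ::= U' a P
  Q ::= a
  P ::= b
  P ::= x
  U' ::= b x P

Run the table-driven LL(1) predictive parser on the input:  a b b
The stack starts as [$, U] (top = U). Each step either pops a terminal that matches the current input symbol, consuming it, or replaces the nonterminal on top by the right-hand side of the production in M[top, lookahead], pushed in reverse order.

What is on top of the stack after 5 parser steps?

step 1: stack=$ U  input=a b b $  — expand U ::= Q P P
step 2: stack=$ P P Q  input=a b b $  — expand Q ::= a
step 3: stack=$ P P a  input=a b b $  — match a
step 4: stack=$ P P  input=b b $  — expand P ::= b
step 5: stack=$ P b  input=b b $  — match b
Stack after step 5: $ P (top = P).

P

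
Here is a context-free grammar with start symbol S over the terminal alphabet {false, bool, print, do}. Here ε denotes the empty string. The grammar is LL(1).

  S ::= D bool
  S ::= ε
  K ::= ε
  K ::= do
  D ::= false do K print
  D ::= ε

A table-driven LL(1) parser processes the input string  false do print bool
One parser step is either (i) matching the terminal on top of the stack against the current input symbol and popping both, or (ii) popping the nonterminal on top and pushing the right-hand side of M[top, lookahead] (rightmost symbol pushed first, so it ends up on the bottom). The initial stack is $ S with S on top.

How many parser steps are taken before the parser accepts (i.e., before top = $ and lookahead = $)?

7

step 1: stack=$ S  input=false do print bool $  — expand S ::= D bool
step 2: stack=$ bool D  input=false do print bool $  — expand D ::= false do K print
step 3: stack=$ bool print K do false  input=false do print bool $  — match false
step 4: stack=$ bool print K do  input=do print bool $  — match do
step 5: stack=$ bool print K  input=print bool $  — expand K ::= ε
step 6: stack=$ bool print  input=print bool $  — match print
step 7: stack=$ bool  input=bool $  — match bool
Accept reached after 7 steps.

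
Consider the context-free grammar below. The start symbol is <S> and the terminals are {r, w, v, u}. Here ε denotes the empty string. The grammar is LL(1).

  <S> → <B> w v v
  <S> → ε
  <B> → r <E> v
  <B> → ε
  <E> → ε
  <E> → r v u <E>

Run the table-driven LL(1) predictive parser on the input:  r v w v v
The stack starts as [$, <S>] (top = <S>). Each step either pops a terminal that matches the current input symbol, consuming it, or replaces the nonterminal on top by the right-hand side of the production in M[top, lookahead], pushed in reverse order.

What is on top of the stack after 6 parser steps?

step 1: stack=$ <S>  input=r v w v v $  — expand <S> → <B> w v v
step 2: stack=$ v v w <B>  input=r v w v v $  — expand <B> → r <E> v
step 3: stack=$ v v w v <E> r  input=r v w v v $  — match r
step 4: stack=$ v v w v <E>  input=v w v v $  — expand <E> → ε
step 5: stack=$ v v w v  input=v w v v $  — match v
step 6: stack=$ v v w  input=w v v $  — match w
Stack after step 6: $ v v (top = v).

v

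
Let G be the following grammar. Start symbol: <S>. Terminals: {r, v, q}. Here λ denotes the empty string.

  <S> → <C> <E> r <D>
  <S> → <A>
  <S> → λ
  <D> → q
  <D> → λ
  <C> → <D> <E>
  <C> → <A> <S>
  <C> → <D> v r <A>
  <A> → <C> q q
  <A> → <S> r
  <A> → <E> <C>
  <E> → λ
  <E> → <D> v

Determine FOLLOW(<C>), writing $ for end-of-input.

FIRST(<D>): from <D>→q we get {q}; from <D>→λ we get {λ}. So FIRST(<D>) = {λ, q}.
FIRST(<E>): from <E>→λ we get {λ}; from <E>→<D> v we get {q, v}. So FIRST(<E>) = {λ, q, v}.
FIRST(<S>): from <S>→<C> <E> r <D> we get {q, r, v}; from <S>→<A> we get {λ, q, r, v}; from <S>→λ we get {λ}. So FIRST(<S>) = {λ, q, r, v}.
FIRST(<C>): from <C>→<D> <E> we get {λ, q, v}; from <C>→<A> <S> we get {λ, q, r, v}; from <C>→<D> v r <A> we get {q, v}. So FIRST(<C>) = {λ, q, r, v}.
FIRST(<A>): from <A>→<C> q q we get {q, r, v}; from <A>→<S> r we get {q, r, v}; from <A>→<E> <C> we get {λ, q, r, v}. So FIRST(<A>) = {λ, q, r, v}.
FOLLOW(<S>) includes $ since <S> is the start symbol.
FOLLOW(<S>): in <C>→<A> <S>, the suffix after <S> is empty, so FOLLOW(<S>) ⊇ FOLLOW(<C>) = {$, q, r, v}; in <A>→<S> r, <S> is followed by r with FIRST {r}. Thus FOLLOW(<S>) = {$, q, r, v}.
FOLLOW(<D>): in <S>→<C> <E> r <D>, the suffix after <D> is empty, so FOLLOW(<D>) ⊇ FOLLOW(<S>) = {$, q, r, v}; in <C>→<D> <E>, <D> is followed by <E> with FIRST {λ, q, v}; in <C>→<D> <E>, the suffix after <D> is nullable, so FOLLOW(<D>) ⊇ FOLLOW(<C>) = {$, q, r, v}; in <C>→<D> v r <A>, <D> is followed by v r <A> with FIRST {v}; in <E>→<D> v, <D> is followed by v with FIRST {v}. Thus FOLLOW(<D>) = {$, q, r, v}.
FOLLOW(<C>): in <S>→<C> <E> r <D>, <C> is followed by <E> r <D> with FIRST {q, r, v}; in <A>→<C> q q, <C> is followed by q q with FIRST {q}; in <A>→<E> <C>, the suffix after <C> is empty, so FOLLOW(<C>) ⊇ FOLLOW(<A>) = {$, q, r, v}. Thus FOLLOW(<C>) = {$, q, r, v}.
FOLLOW(<A>): in <S>→<A>, the suffix after <A> is empty, so FOLLOW(<A>) ⊇ FOLLOW(<S>) = {$, q, r, v}; in <C>→<A> <S>, <A> is followed by <S> with FIRST {λ, q, r, v}; in <C>→<A> <S>, the suffix after <A> is nullable, so FOLLOW(<A>) ⊇ FOLLOW(<C>) = {$, q, r, v}; in <C>→<D> v r <A>, the suffix after <A> is empty, so FOLLOW(<A>) ⊇ FOLLOW(<C>) = {$, q, r, v}. Thus FOLLOW(<A>) = {$, q, r, v}.
FOLLOW(<E>): in <S>→<C> <E> r <D>, <E> is followed by r <D> with FIRST {r}; in <C>→<D> <E>, the suffix after <E> is empty, so FOLLOW(<E>) ⊇ FOLLOW(<C>) = {$, q, r, v}; in <A>→<E> <C>, <E> is followed by <C> with FIRST {λ, q, r, v}; in <A>→<E> <C>, the suffix after <E> is nullable, so FOLLOW(<E>) ⊇ FOLLOW(<A>) = {$, q, r, v}. Thus FOLLOW(<E>) = {$, q, r, v}.

{$, q, r, v}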